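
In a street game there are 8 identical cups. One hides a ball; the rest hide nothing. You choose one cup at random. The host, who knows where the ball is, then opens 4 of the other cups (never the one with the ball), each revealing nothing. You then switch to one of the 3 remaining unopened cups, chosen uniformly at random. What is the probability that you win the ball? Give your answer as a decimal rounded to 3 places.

0.292

Your original cup holds the ball with probability 1/8, so the other 7 collectively hold it with probability 7/8.
The host can always find 4 empty cups to open, so the reveals don't change that 7/8; it is now spread over the 3 remaining unopened cups.
P(win by switching) = (7/8) · (1/3) = 7/24 ≈ 0.292.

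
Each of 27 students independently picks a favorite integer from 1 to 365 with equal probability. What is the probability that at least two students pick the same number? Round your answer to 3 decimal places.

It's easier to compute the probability that all 27 are distinct.
P(all distinct) = 365/365 · 364/365 · ··· · 339/365 ≈ 0.373.
So the probability of at least one match is 1 − 0.373 = 0.627.

0.627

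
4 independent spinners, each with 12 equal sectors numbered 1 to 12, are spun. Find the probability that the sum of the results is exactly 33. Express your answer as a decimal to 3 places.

There are 12^4 = 20736 equally likely outcomes.
The number of ordered 4-tuples from {1,…,12} summing to 33 is 736.
P(sum = 33) = 736/20736 = 23/648 ≈ 0.035.

0.035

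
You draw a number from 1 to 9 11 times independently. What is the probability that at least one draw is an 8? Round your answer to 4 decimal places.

0.7263

P(no draw is an 8) = (8/9)^11 ≈ 0.2737.
P(at least one) = 1 − 0.2737 = 0.7263.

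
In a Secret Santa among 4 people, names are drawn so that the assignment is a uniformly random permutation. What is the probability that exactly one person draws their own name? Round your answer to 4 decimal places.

0.3333

Choose which one is fixed: C(4,1) = 4 ways.
The remaining 3 must have no fixed point: D(3) = 2.
P = 4·2/24 = 1/3 ≈ 0.3333.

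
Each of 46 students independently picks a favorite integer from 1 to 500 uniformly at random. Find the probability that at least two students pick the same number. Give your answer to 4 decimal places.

0.8819

It's easier to compute the probability that all 46 are distinct.
P(all distinct) = 500/500 · 499/500 · ··· · 455/500 ≈ 0.1181.
So the probability of at least one match is 1 − 0.1181 = 0.8819.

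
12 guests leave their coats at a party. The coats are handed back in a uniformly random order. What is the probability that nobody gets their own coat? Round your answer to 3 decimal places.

0.368

This is the derangement probability: permutations of 12 with no fixed point.
D(12) = 12! · (1 − 1/1! + 1/2! − ··· + (−1)^12/12!) = 176214841.
P = 176214841/479001600 = 16019531/43545600 ≈ 0.368.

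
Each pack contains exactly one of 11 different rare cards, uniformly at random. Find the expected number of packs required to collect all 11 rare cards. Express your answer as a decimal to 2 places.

33.22

After i distinct types are collected, each trial gives a new one with probability (11−i)/11, so the expected wait for the next new type is 11/(11−i).
E = 11/11 + 11/10 + 11/9 + 11/8 + 11/7 + 11/6 + 11/5 + 11/4 + 11/3 + 11/2 + 11/1 = 83711/2520 ≈ 33.22.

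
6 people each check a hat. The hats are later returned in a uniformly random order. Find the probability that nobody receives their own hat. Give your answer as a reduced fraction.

This is the derangement probability: permutations of 6 with no fixed point.
D(6) = 6! · (1 − 1/1! + 1/2! − ··· + (−1)^6/6!) = 265.
P = 265/720 = 53/144.

53/144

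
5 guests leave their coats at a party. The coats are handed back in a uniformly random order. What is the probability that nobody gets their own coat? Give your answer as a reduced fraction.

11/30

This is the derangement probability: permutations of 5 with no fixed point.
D(5) = 5! · (1 − 1/1! + 1/2! − ··· + (−1)^5/5!) = 44.
P = 44/120 = 11/30.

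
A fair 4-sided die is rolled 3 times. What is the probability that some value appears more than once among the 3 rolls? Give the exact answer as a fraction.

5/8

P(all 3 different) = 4/4 · 3/4 · ··· · 2/4 = 3/8.
P(at least two equal) = 1 − 3/8 = 5/8.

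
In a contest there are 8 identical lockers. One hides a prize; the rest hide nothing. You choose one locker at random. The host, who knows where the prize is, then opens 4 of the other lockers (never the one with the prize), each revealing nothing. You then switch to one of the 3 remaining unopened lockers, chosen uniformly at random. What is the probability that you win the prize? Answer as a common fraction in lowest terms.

Your original locker holds the prize with probability 1/8, so the other 7 collectively hold it with probability 7/8.
The host can always find 4 empty lockers to open, so the reveals don't change that 7/8; it is now spread over the 3 remaining unopened lockers.
P(win by switching) = (7/8) · (1/3) = 7/24.

7/24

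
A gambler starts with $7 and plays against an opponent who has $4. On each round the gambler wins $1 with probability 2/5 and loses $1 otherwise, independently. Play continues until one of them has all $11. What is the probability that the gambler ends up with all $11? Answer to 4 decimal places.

0.1881

Let r = q/p = (3/5)/(2/5) = 3/2. The recurrence P(i) = p·P(i+1) + q·P(i−1) with P(0)=0, P(11)=1 gives P(i) = (1 − r^i)/(1 − r^11).
P(7) = (1 − (3/2)^7) / (1 − (3/2)^11) = 32944/175099 ≈ 0.1881.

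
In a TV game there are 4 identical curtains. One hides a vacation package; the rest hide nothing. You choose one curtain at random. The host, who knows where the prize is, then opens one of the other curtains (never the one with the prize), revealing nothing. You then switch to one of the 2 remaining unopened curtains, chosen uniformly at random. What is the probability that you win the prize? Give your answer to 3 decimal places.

0.375

Your original curtain holds the prize with probability 1/4, so the other 3 collectively hold it with probability 3/4.
The host can always find an empty curtain to open, so this doesn't change that 3/4; it is now spread over the 2 remaining unopened curtains.
P(win by switching) = (3/4) · (1/2) = 3/8 ≈ 0.375.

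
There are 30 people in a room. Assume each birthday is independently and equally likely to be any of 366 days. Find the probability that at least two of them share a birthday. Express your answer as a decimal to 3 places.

0.705

It's easier to compute the probability that all 30 are distinct.
P(all distinct) = 366/366 · 365/366 · ··· · 337/366 ≈ 0.295.
So the probability of at least one match is 1 − 0.295 = 0.705.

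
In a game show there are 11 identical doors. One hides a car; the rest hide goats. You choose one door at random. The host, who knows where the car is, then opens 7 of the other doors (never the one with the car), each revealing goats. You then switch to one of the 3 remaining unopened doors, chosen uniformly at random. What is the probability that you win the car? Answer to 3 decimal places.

0.303

Your original door holds the car with probability 1/11, so the other 10 collectively hold it with probability 10/11.
The host can always find 7 empty doors to open, so the reveals don't change that 10/11; it is now spread over the 3 remaining unopened doors.
P(win by switching) = (10/11) · (1/3) = 10/33 ≈ 0.303.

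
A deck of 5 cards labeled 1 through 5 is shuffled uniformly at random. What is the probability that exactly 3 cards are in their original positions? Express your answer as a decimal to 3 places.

Choose which 3 of the 5 are fixed: C(5,3) = 10 ways.
The remaining 2 must have no fixed point: D(2) = 1.
P = 10·1/120 = 1/12 ≈ 0.083.

0.083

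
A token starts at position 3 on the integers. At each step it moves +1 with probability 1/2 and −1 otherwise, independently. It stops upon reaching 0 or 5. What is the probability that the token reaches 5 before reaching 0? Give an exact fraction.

With a fair step, P(i) = ½P(i−1) + ½P(i+1) with P(0)=0, P(5)=1 has the linear solution P(i) = i/5.
P(3) = 3/5.

3/5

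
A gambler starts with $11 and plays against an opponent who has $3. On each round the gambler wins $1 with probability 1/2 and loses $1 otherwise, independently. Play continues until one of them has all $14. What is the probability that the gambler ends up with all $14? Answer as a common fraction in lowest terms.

With a fair step, P(i) = ½P(i−1) + ½P(i+1) with P(0)=0, P(14)=1 has the linear solution P(i) = i/14.
P(11) = 11/14.

11/14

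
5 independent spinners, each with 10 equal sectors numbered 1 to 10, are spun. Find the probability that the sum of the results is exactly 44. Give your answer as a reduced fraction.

There are 10^5 = 100000 equally likely outcomes.
The number of ordered 5-tuples from {1,…,10} summing to 44 is 210.
P(sum = 44) = 210/100000 = 21/10000.

21/10000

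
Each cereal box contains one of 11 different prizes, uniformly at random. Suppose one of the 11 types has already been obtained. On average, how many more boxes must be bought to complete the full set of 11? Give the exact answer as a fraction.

81191/2520

Starting from 1 distinct type, each trial gives a new one with probability (11−i)/11 when i types are held, so the wait for the next new type is 11/(11−i).
E = 11/10 + 11/9 + 11/8 + 11/7 + 11/6 + 11/5 + 11/4 + 11/3 + 11/2 + 11/1 = 81191/2520.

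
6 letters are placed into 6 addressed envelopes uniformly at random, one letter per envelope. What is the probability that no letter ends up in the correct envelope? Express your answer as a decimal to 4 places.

This is the derangement probability: permutations of 6 with no fixed point.
D(6) = 6! · (1 − 1/1! + 1/2! − ··· + (−1)^6/6!) = 265.
P = 265/720 = 53/144 ≈ 0.3681.

0.3681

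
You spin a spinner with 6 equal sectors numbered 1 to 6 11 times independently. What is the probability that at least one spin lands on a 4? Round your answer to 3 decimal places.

P(no spin lands on a 4) = (5/6)^11 ≈ 0.135.
P(at least one) = 1 − 0.135 = 0.865.

0.865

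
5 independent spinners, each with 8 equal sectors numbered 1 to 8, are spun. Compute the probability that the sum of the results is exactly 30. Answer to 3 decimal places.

0.028

There are 8^5 = 32768 equally likely outcomes.
The number of ordered 5-tuples from {1,…,8} summing to 30 is 926.
P(sum = 30) = 926/32768 = 463/16384 ≈ 0.028.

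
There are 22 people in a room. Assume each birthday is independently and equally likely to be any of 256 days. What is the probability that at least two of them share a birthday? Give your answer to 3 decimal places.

0.605

It's easier to compute the probability that all 22 are distinct.
P(all distinct) = 256/256 · 255/256 · ··· · 235/256 ≈ 0.395.
So the probability of at least one match is 1 − 0.395 = 0.605.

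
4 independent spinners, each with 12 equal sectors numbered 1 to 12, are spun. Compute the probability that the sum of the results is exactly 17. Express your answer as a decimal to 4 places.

0.0262

There are 12^4 = 20736 equally likely outcomes.
The number of ordered 4-tuples from {1,…,12} summing to 17 is 544.
P(sum = 17) = 544/20736 = 17/648 ≈ 0.0262.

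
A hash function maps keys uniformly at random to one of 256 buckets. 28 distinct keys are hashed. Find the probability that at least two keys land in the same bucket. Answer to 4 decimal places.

It's easier to compute the probability that all 28 are distinct.
P(all distinct) = 256/256 · 255/256 · ··· · 229/256 ≈ 0.2160.
So the probability of at least one match is 1 − 0.2160 = 0.7840.

0.7840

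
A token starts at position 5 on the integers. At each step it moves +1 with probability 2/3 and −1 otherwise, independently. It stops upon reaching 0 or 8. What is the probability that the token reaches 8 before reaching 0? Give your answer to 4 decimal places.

Let r = q/p = (1/3)/(2/3) = 1/2. The recurrence P(i) = p·P(i+1) + q·P(i−1) with P(0)=0, P(8)=1 gives P(i) = (1 − r^i)/(1 − r^8).
P(5) = (1 − (1/2)^5) / (1 − (1/2)^8) = 248/255 ≈ 0.9725.

0.9725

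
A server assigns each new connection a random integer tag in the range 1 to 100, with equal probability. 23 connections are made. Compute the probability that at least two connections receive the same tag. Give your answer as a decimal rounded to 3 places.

It's easier to compute the probability that all 23 are distinct.
P(all distinct) = 100/100 · 99/100 · ··· · 78/100 ≈ 0.064.
So the probability of at least one match is 1 − 0.064 = 0.936.

0.936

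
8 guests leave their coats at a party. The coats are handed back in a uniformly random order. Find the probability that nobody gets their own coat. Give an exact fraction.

2119/5760

This is the derangement probability: permutations of 8 with no fixed point.
D(8) = 8! · (1 − 1/1! + 1/2! − ··· + (−1)^8/8!) = 14833.
P = 14833/40320 = 2119/5760.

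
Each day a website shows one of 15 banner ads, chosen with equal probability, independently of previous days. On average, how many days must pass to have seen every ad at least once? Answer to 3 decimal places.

After i distinct types are collected, each trial gives a new one with probability (15−i)/15, so the expected wait for the next new type is 15/(15−i).
E = 15/15 + 15/14 + 15/13 + 15/12 + 15/11 + 15/10 + 15/9 + 15/8 + 15/7 + 15/6 + 15/5 + 15/4 + 15/3 + 15/2 + 15/1 = 1195757/24024 ≈ 49.773.

49.773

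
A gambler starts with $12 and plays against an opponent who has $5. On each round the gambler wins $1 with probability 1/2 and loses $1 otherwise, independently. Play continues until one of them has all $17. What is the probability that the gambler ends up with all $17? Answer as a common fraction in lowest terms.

With a fair step, P(i) = ½P(i−1) + ½P(i+1) with P(0)=0, P(17)=1 has the linear solution P(i) = i/17.
P(12) = 12/17.

12/17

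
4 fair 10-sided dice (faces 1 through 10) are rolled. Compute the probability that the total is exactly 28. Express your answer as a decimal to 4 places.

There are 10^4 = 10000 equally likely outcomes.
The number of ordered 4-tuples from {1,…,10} summing to 28 is 415.
P(sum = 28) = 415/10000 = 83/2000 ≈ 0.0415.

0.0415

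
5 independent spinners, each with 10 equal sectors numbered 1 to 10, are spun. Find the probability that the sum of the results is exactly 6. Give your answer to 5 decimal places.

0.00005

There are 10^5 = 100000 equally likely outcomes.
The number of ordered 5-tuples from {1,…,10} summing to 6 is 5.
P(sum = 6) = 5/100000 = 1/20000 ≈ 0.00005.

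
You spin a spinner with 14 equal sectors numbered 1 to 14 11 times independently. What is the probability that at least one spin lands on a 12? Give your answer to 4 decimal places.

P(no spin lands on a 12) = (13/14)^11 ≈ 0.4426.
P(at least one) = 1 − 0.4426 = 0.5574.

0.5574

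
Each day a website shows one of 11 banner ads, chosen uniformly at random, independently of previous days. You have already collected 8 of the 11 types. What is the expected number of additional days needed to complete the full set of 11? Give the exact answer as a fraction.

Starting from 8 distinct types, each trial gives a new one with probability (11−i)/11 when i types are held, so the wait for the next new type is 11/(11−i).
E = 11/3 + 11/2 + 11/1 = 121/6.

121/6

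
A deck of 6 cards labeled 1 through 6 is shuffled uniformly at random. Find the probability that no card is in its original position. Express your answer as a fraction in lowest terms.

53/144

This is the derangement probability: permutations of 6 with no fixed point.
D(6) = 6! · (1 − 1/1! + 1/2! − ··· + (−1)^6/6!) = 265.
P = 265/720 = 53/144.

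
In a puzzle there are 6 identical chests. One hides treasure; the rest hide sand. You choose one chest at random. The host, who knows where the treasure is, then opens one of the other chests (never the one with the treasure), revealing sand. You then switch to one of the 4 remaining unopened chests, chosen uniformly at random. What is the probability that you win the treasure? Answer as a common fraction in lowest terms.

Your original chest holds the treasure with probability 1/6, so the other 5 collectively hold it with probability 5/6.
The host can always find an empty chest to open, so this doesn't change that 5/6; it is now spread over the 4 remaining unopened chests.
P(win by switching) = (5/6) · (1/4) = 5/24.

5/24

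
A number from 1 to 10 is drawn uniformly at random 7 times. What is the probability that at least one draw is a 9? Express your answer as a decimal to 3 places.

P(no draw is a 9) = (9/10)^7 ≈ 0.478.
P(at least one) = 1 − 0.478 = 0.522.

0.522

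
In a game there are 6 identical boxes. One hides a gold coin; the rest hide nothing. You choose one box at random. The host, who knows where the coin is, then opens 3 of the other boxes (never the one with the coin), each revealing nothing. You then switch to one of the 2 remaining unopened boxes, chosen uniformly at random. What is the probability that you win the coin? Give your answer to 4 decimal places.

0.4167

Your original box holds the coin with probability 1/6, so the other 5 collectively hold it with probability 5/6.
The host can always find 3 empty boxes to open, so the reveals don't change that 5/6; it is now spread over the 2 remaining unopened boxes.
P(win by switching) = (5/6) · (1/2) = 5/12 ≈ 0.4167.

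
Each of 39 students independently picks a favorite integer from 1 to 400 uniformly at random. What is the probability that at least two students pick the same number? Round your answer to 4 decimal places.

0.8527

It's easier to compute the probability that all 39 are distinct.
P(all distinct) = 400/400 · 399/400 · ··· · 362/400 ≈ 0.1473.
So the probability of at least one match is 1 − 0.1473 = 0.8527.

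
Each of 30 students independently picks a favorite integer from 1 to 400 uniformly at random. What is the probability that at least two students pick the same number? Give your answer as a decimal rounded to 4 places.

It's easier to compute the probability that all 30 are distinct.
P(all distinct) = 400/400 · 399/400 · ··· · 371/400 ≈ 0.3278.
So the probability of at least one match is 1 − 0.3278 = 0.6722.

0.6722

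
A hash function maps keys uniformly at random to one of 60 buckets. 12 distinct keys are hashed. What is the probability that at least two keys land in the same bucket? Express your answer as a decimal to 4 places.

0.6921

It's easier to compute the probability that all 12 are distinct.
P(all distinct) = 60/60 · 59/60 · ··· · 49/60 ≈ 0.3079.
So the probability of at least one match is 1 − 0.3079 = 0.6921.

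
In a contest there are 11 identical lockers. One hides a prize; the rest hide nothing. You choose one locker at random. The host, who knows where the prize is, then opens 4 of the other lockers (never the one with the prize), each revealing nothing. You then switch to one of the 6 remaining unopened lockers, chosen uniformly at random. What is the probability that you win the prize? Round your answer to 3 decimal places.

Your original locker holds the prize with probability 1/11, so the other 10 collectively hold it with probability 10/11.
The host can always find 4 empty lockers to open, so the reveals don't change that 10/11; it is now spread over the 6 remaining unopened lockers.
P(win by switching) = (10/11) · (1/6) = 5/33 ≈ 0.152.

0.152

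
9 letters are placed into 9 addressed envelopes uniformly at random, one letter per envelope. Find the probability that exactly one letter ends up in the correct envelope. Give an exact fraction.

2119/5760

Choose which one is fixed: C(9,1) = 9 ways.
The remaining 8 must have no fixed point: D(8) = 14833.
P = 9·14833/362880 = 2119/5760.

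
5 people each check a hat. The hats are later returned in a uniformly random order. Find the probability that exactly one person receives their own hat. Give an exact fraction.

Choose which one is fixed: C(5,1) = 5 ways.
The remaining 4 must have no fixed point: D(4) = 9.
P = 5·9/120 = 3/8.

3/8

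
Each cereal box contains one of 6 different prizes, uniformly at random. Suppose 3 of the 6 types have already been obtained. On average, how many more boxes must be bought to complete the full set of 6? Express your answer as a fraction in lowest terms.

11

Starting from 3 distinct types, each trial gives a new one with probability (6−i)/6 when i types are held, so the wait for the next new type is 6/(6−i).
E = 6/3 + 6/2 + 6/1 = 11.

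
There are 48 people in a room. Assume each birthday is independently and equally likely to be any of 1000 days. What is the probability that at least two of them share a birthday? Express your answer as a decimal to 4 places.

It's easier to compute the probability that all 48 are distinct.
P(all distinct) = 1000/1000 · 999/1000 · ··· · 953/1000 ≈ 0.3178.
So the probability of at least one match is 1 − 0.3178 = 0.6822.

0.6822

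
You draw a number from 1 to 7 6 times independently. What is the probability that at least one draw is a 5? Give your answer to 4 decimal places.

P(no draw is a 5) = (6/7)^6 ≈ 0.3966.
P(at least one) = 1 − 0.3966 = 0.6034.

0.6034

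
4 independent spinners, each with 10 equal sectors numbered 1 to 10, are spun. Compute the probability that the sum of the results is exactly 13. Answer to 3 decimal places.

0.022

There are 10^4 = 10000 equally likely outcomes.
The number of ordered 4-tuples from {1,…,10} summing to 13 is 220.
P(sum = 13) = 220/10000 = 11/500 ≈ 0.022.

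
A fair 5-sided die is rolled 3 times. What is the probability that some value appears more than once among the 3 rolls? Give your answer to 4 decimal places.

P(all 3 different) = 5/5 · 4/5 · ··· · 3/5 ≈ 0.4800.
P(at least two equal) = 1 − 0.4800 = 0.5200.

0.5200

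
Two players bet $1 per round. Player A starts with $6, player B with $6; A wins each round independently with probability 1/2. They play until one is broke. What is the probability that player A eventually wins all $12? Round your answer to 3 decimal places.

With a fair step, P(i) = ½P(i−1) + ½P(i+1) with P(0)=0, P(12)=1 has the linear solution P(i) = i/12.
P(6) = 6/12 = 1/2 ≈ 0.500.

0.500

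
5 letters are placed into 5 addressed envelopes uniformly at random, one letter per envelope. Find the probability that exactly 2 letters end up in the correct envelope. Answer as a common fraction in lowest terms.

Choose which 2 of the 5 are fixed: C(5,2) = 10 ways.
The remaining 3 must have no fixed point: D(3) = 2.
P = 10·2/120 = 1/6.

1/6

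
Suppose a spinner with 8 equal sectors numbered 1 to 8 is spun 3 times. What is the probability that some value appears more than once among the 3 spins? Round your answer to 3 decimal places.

0.344

P(all 3 different) = 8/8 · 7/8 · ··· · 6/8 ≈ 0.656.
P(at least two equal) = 1 − 0.656 = 0.344.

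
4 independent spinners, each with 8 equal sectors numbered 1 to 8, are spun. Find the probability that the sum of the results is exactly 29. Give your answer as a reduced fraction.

There are 8^4 = 4096 equally likely outcomes.
The number of ordered 4-tuples from {1,…,8} summing to 29 is 20.
P(sum = 29) = 20/4096 = 5/1024.

5/1024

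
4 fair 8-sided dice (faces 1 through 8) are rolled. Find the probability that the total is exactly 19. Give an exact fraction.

There are 8^4 = 4096 equally likely outcomes.
The number of ordered 4-tuples from {1,…,8} summing to 19 is 336.
P(sum = 19) = 336/4096 = 21/256.

21/256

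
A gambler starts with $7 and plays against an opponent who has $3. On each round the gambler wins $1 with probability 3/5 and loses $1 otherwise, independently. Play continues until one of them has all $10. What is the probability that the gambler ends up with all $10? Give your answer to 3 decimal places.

Let r = q/p = (2/5)/(3/5) = 2/3. The recurrence P(i) = p·P(i+1) + q·P(i−1) with P(0)=0, P(10)=1 gives P(i) = (1 − r^i)/(1 − r^10).
P(7) = (1 − (2/3)^7) / (1 − (2/3)^10) = 55593/58025 ≈ 0.958.

0.958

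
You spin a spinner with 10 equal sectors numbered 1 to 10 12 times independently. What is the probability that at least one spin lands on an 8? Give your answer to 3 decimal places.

0.718

P(no spin lands on an 8) = (9/10)^12 ≈ 0.282.
P(at least one) = 1 − 0.282 = 0.718.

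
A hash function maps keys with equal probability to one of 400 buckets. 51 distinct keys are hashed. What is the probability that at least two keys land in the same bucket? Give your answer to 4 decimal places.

0.9642

It's easier to compute the probability that all 51 are distinct.
P(all distinct) = 400/400 · 399/400 · ··· · 350/400 ≈ 0.0358.
So the probability of at least one match is 1 − 0.0358 = 0.9642.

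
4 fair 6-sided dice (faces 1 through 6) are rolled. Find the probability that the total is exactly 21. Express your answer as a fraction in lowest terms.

5/324

There are 6^4 = 1296 equally likely outcomes.
The number of ordered 4-tuples from {1,…,6} summing to 21 is 20.
P(sum = 21) = 20/1296 = 5/324.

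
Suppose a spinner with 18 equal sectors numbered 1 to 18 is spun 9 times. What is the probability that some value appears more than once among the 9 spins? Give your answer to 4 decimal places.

P(all 9 different) = 18/18 · 17/18 · ··· · 10/18 ≈ 0.0889.
P(at least two equal) = 1 − 0.0889 = 0.9111.

0.9111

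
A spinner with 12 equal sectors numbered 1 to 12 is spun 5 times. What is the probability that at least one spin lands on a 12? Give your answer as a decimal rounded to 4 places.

0.3528

P(no spin lands on a 12) = (11/12)^5 ≈ 0.6472.
P(at least one) = 1 − 0.6472 = 0.3528.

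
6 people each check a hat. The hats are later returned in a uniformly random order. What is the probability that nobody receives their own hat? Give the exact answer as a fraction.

53/144

This is the derangement probability: permutations of 6 with no fixed point.
D(6) = 6! · (1 − 1/1! + 1/2! − ··· + (−1)^6/6!) = 265.
P = 265/720 = 53/144.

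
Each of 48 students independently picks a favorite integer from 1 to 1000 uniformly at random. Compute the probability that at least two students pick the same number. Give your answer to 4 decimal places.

It's easier to compute the probability that all 48 are distinct.
P(all distinct) = 1000/1000 · 999/1000 · ··· · 953/1000 ≈ 0.3178.
So the probability of at least one match is 1 − 0.3178 = 0.6822.

0.6822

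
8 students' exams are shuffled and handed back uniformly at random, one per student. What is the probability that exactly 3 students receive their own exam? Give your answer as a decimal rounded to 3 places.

0.061

Choose which 3 of the 8 are fixed: C(8,3) = 56 ways.
The remaining 5 must have no fixed point: D(5) = 44.
P = 56·44/40320 = 11/180 ≈ 0.061.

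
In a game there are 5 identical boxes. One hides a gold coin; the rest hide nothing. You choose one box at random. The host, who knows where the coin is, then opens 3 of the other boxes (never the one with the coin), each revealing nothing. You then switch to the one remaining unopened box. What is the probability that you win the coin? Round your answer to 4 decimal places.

Your original box holds the coin with probability 1/5, so the other 4 collectively hold it with probability 4/5.
The host can always find 3 empty boxes to open, so the reveals don't change that 4/5; it is now spread over the 1 remaining unopened box.
P(win by switching) = (4/5) · (1/1) = 4/5 ≈ 0.8000.

0.8000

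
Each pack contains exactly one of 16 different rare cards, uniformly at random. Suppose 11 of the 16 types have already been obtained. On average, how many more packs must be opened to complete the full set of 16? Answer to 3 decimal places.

Starting from 11 distinct types, each trial gives a new one with probability (16−i)/16 when i types are held, so the wait for the next new type is 16/(16−i).
E = 16/5 + 16/4 + 16/3 + 16/2 + 16/1 = 548/15 ≈ 36.533.

36.533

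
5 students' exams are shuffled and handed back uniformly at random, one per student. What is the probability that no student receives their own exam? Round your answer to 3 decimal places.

This is the derangement probability: permutations of 5 with no fixed point.
D(5) = 5! · (1 − 1/1! + 1/2! − ··· + (−1)^5/5!) = 44.
P = 44/120 = 11/30 ≈ 0.367.

0.367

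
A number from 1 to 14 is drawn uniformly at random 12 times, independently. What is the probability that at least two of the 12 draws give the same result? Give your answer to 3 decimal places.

0.999

P(all 12 different) = 14/14 · 13/14 · ··· · 3/14 ≈ 0.001.
P(at least two equal) = 1 − 0.001 = 0.999.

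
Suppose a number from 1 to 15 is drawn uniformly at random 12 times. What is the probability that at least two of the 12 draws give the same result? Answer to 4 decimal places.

0.9983

P(all 12 different) = 15/15 · 14/15 · ··· · 4/15 ≈ 0.0017.
P(at least two equal) = 1 − 0.0017 = 0.9983.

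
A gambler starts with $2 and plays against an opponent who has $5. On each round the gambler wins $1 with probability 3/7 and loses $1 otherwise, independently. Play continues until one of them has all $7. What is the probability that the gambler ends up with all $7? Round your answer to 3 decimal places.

0.120

Let r = q/p = (4/7)/(3/7) = 4/3. The recurrence P(i) = p·P(i+1) + q·P(i−1) with P(0)=0, P(7)=1 gives P(i) = (1 − r^i)/(1 − r^7).
P(2) = (1 − (4/3)^2) / (1 − (4/3)^7) = 1701/14197 ≈ 0.120.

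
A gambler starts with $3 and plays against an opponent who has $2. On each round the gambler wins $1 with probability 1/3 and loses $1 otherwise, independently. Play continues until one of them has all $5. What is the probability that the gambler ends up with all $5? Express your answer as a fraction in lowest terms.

7/31

Let r = q/p = (2/3)/(1/3) = 2. The recurrence P(i) = p·P(i+1) + q·P(i−1) with P(0)=0, P(5)=1 gives P(i) = (1 − r^i)/(1 − r^5).
P(3) = (1 − (2)^3) / (1 − (2)^5) = 7/31.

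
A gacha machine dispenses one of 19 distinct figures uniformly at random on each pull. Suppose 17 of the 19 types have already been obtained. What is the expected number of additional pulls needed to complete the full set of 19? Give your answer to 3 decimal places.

Starting from 17 distinct types, each trial gives a new one with probability (19−i)/19 when i types are held, so the wait for the next new type is 19/(19−i).
E = 19/2 + 19/1 = 57/2 ≈ 28.500.

28.500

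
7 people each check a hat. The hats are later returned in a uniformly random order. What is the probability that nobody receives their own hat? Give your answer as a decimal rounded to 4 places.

This is the derangement probability: permutations of 7 with no fixed point.
D(7) = 7! · (1 − 1/1! + 1/2! − ··· + (−1)^7/7!) = 1854.
P = 1854/5040 = 103/280 ≈ 0.3679.

0.3679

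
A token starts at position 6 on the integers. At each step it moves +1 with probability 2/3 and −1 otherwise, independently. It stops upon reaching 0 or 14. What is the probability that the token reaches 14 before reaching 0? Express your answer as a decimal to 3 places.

0.984

Let r = q/p = (1/3)/(2/3) = 1/2. The recurrence P(i) = p·P(i+1) + q·P(i−1) with P(0)=0, P(14)=1 gives P(i) = (1 − r^i)/(1 − r^14).
P(6) = (1 − (1/2)^6) / (1 − (1/2)^14) = 5376/5461 ≈ 0.984.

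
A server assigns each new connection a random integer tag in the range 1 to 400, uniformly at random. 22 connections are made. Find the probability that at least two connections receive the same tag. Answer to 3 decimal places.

0.445

It's easier to compute the probability that all 22 are distinct.
P(all distinct) = 400/400 · 399/400 · ··· · 379/400 ≈ 0.555.
So the probability of at least one match is 1 − 0.555 = 0.445.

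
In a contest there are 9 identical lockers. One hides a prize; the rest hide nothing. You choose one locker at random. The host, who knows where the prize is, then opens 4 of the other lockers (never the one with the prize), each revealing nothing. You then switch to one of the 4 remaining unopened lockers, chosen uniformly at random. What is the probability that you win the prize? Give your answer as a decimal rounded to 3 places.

0.222

Your original locker holds the prize with probability 1/9, so the other 8 collectively hold it with probability 8/9.
The host can always find 4 empty lockers to open, so the reveals don't change that 8/9; it is now spread over the 4 remaining unopened lockers.
P(win by switching) = (8/9) · (1/4) = 2/9 ≈ 0.222.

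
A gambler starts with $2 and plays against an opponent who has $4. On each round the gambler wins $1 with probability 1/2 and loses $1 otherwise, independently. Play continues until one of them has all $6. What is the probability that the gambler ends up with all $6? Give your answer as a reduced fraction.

With a fair step, P(i) = ½P(i−1) + ½P(i+1) with P(0)=0, P(6)=1 has the linear solution P(i) = i/6.
P(2) = 2/6 = 1/3.

1/3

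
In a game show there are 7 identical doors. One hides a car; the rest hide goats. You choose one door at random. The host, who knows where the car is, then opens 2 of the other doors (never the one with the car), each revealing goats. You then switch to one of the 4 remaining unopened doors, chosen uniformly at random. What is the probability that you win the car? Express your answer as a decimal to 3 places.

0.214

Your original door holds the car with probability 1/7, so the other 6 collectively hold it with probability 6/7.
The host can always find 2 empty doors to open, so the reveals don't change that 6/7; it is now spread over the 4 remaining unopened doors.
P(win by switching) = (6/7) · (1/4) = 3/14 ≈ 0.214.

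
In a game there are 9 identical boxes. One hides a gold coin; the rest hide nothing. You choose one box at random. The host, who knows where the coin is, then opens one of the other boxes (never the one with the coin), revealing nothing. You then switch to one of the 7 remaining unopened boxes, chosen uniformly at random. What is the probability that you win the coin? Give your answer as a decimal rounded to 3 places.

Your original box holds the coin with probability 1/9, so the other 8 collectively hold it with probability 8/9.
The host can always find an empty box to open, so this doesn't change that 8/9; it is now spread over the 7 remaining unopened boxes.
P(win by switching) = (8/9) · (1/7) = 8/63 ≈ 0.127.

0.127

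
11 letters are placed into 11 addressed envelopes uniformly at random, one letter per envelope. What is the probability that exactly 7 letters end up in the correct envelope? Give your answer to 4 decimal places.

Choose which 7 of the 11 are fixed: C(11,7) = 330 ways.
The remaining 4 must have no fixed point: D(4) = 9.
P = 330·9/39916800 = 1/13440 ≈ 0.0001.

0.0001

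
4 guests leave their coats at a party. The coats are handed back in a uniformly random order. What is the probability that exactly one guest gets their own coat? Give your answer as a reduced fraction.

Choose which one is fixed: C(4,1) = 4 ways.
The remaining 3 must have no fixed point: D(3) = 2.
P = 4·2/24 = 1/3.

1/3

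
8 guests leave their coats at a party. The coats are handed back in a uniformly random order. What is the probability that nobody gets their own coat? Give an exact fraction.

2119/5760

This is the derangement probability: permutations of 8 with no fixed point.
D(8) = 8! · (1 − 1/1! + 1/2! − ··· + (−1)^8/8!) = 14833.
P = 14833/40320 = 2119/5760.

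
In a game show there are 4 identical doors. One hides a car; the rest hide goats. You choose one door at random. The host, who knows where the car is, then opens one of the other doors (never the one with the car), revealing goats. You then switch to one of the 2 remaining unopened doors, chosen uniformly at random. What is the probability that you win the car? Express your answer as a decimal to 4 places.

Your original door holds the car with probability 1/4, so the other 3 collectively hold it with probability 3/4.
The host can always find an empty door to open, so this doesn't change that 3/4; it is now spread over the 2 remaining unopened doors.
P(win by switching) = (3/4) · (1/2) = 3/8 ≈ 0.3750.

0.3750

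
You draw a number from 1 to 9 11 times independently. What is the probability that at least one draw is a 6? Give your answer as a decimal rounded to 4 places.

0.7263

P(no draw is a 6) = (8/9)^11 ≈ 0.2737.
P(at least one) = 1 − 0.2737 = 0.7263.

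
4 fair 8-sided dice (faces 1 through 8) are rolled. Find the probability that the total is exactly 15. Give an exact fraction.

71/1024

There are 8^4 = 4096 equally likely outcomes.
The number of ordered 4-tuples from {1,…,8} summing to 15 is 284.
P(sum = 15) = 284/4096 = 71/1024.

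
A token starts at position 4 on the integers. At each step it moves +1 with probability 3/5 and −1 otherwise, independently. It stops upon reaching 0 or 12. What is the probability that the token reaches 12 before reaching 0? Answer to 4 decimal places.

Let r = q/p = (2/5)/(3/5) = 2/3. The recurrence P(i) = p·P(i+1) + q·P(i−1) with P(0)=0, P(12)=1 gives P(i) = (1 − r^i)/(1 − r^12).
P(4) = (1 − (2/3)^4) / (1 − (2/3)^12) = 6561/8113 ≈ 0.8087.

0.8087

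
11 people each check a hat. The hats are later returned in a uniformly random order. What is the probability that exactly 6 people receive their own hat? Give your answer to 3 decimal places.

Choose which 6 of the 11 are fixed: C(11,6) = 462 ways.
The remaining 5 must have no fixed point: D(5) = 44.
P = 462·44/39916800 = 11/21600 ≈ 0.001.

0.001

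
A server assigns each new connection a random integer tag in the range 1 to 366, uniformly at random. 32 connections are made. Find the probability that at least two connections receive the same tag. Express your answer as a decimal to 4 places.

It's easier to compute the probability that all 32 are distinct.
P(all distinct) = 366/366 · 365/366 · ··· · 335/366 ≈ 0.2476.
So the probability of at least one match is 1 − 0.2476 = 0.7524.

0.7524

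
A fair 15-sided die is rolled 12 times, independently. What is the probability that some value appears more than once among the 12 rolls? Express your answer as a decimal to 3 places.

0.998

P(all 12 different) = 15/15 · 14/15 · ··· · 4/15 ≈ 0.002.
P(at least two equal) = 1 − 0.002 = 0.998.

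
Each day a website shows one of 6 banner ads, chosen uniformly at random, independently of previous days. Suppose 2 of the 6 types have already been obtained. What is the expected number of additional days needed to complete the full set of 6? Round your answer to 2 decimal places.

12.50

Starting from 2 distinct types, each trial gives a new one with probability (6−i)/6 when i types are held, so the wait for the next new type is 6/(6−i).
E = 6/4 + 6/3 + 6/2 + 6/1 = 25/2 ≈ 12.50.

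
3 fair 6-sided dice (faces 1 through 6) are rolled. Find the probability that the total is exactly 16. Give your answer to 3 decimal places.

There are 6^3 = 216 equally likely outcomes.
The number of ordered 3-tuples from {1,…,6} summing to 16 is 6.
P(sum = 16) = 6/216 = 1/36 ≈ 0.028.

0.028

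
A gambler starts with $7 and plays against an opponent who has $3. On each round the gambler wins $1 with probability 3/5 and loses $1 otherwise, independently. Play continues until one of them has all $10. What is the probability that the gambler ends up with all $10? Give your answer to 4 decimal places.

Let r = q/p = (2/5)/(3/5) = 2/3. The recurrence P(i) = p·P(i+1) + q·P(i−1) with P(0)=0, P(10)=1 gives P(i) = (1 − r^i)/(1 − r^10).
P(7) = (1 − (2/3)^7) / (1 − (2/3)^10) = 55593/58025 ≈ 0.9581.

0.9581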